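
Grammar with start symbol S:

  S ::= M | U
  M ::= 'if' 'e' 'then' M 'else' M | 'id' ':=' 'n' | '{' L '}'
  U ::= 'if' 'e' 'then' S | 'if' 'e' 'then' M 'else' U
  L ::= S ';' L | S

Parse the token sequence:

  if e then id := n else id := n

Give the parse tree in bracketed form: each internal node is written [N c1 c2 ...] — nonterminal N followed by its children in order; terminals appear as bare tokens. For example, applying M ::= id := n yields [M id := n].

S
M
if e then M else M
if e then id := n else M
if e then id := n else id := n

[S [M if e then [M id := n] else [M id := n]]]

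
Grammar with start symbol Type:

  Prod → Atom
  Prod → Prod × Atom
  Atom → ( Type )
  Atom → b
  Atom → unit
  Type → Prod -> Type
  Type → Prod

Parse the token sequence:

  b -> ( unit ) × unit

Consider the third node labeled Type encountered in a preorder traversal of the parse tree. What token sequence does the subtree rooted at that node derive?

[Type [Prod [Atom b]] -> [Type [Prod [Prod [Atom ( [Type [Prod [Atom unit]]] )]] × [Atom unit]]]]

unit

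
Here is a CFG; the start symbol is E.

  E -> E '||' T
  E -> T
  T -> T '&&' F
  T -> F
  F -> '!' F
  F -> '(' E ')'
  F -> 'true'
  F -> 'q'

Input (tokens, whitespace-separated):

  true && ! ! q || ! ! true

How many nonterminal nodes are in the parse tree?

12

[E [E [T [T [F true]] && [F ! [F ! [F q]]]]] || [T [F ! [F ! [F true]]]]]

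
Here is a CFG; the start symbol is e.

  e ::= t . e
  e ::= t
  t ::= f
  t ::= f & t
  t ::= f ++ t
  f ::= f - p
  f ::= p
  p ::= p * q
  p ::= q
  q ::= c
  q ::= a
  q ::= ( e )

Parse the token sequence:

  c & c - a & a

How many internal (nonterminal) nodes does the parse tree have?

[e [t [f [p [q c]]] & [t [f [f [p [q c]]] - [p [q a]]] & [t [f [p [q a]]]]]]]

16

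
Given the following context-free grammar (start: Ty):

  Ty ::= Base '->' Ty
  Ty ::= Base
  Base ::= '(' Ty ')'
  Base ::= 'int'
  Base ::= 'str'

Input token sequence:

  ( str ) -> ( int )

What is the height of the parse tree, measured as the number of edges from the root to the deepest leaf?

5

[Ty [Base ( [Ty [Base str]] )] -> [Ty [Base ( [Ty [Base int]] )]]]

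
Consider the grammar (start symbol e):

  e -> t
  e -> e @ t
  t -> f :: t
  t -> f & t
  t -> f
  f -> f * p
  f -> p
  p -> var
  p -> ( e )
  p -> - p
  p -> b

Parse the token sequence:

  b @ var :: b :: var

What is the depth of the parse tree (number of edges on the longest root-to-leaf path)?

6

[e [e [t [f [p b]]]] @ [t [f [p var]] :: [t [f [p b]] :: [t [f [p var]]]]]]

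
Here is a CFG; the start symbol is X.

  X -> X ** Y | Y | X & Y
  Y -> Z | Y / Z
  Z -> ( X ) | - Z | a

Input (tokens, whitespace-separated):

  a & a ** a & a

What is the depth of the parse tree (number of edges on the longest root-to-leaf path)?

[X [X [X [X [Y [Z a]]] & [Y [Z a]]] ** [Y [Z a]]] & [Y [Z a]]]

6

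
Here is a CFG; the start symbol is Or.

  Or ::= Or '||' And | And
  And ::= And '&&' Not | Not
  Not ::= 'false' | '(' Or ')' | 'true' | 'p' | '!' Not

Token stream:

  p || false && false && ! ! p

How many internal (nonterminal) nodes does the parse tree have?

12

[Or [Or [And [Not p]]] || [And [And [And [Not false]] && [Not false]] && [Not ! [Not ! [Not p]]]]]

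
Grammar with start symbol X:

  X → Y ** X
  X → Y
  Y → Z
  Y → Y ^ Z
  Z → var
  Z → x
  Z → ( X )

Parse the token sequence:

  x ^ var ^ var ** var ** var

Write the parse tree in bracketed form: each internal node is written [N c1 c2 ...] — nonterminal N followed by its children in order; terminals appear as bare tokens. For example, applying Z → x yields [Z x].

X
Y ** X
Y ^ Z ** X
Y ^ Z ^ Z ** X
Z ^ Z ^ Z ** X
x ^ Z ^ Z ** X
x ^ var ^ Z ** X
x ^ var ^ var ** X
x ^ var ^ var ** Y ** X
x ^ var ^ var ** Z ** X
x ^ var ^ var ** var ** X
x ^ var ^ var ** var ** Y
x ^ var ^ var ** var ** Z
x ^ var ^ var ** var ** var

[X [Y [Y [Y [Z x]] ^ [Z var]] ^ [Z var]] ** [X [Y [Z var]] ** [X [Y [Z var]]]]]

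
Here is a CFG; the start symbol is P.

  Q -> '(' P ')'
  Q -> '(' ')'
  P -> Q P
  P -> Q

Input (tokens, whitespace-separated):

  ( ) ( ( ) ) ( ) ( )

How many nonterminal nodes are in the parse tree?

[P [Q ( )] [P [Q ( [P [Q ( )]] )] [P [Q ( )] [P [Q ( )]]]]]

10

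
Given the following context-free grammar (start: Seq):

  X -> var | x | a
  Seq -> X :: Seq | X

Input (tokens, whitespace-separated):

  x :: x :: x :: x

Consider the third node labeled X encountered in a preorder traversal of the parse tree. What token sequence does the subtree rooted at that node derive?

x

[Seq [X x] :: [Seq [X x] :: [Seq [X x] :: [Seq [X x]]]]]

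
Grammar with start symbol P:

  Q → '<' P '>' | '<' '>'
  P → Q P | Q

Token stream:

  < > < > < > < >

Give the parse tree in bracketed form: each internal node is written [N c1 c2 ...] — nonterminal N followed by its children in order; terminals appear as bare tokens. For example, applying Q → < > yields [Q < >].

P
Q P
< > P
< > Q P
< > < > P
< > < > Q P
< > < > < > P
< > < > < > Q
< > < > < > < >

[P [Q < >] [P [Q < >] [P [Q < >] [P [Q < >]]]]]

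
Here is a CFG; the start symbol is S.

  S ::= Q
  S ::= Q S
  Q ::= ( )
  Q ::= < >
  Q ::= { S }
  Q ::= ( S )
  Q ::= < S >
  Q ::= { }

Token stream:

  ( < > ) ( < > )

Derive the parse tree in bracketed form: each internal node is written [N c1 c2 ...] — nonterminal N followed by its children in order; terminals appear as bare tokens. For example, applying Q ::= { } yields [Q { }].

S
Q S
( S ) S
( Q ) S
( < > ) S
( < > ) Q
( < > ) ( S )
( < > ) ( Q )
( < > ) ( < > )

[S [Q ( [S [Q < >]] )] [S [Q ( [S [Q < >]] )]]]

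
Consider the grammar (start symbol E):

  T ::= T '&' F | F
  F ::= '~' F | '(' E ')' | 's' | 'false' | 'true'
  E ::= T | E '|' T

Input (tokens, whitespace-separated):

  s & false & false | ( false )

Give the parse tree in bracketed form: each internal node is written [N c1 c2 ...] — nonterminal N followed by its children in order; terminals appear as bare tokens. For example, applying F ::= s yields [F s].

[E [E [T [T [T [F s]] & [F false]] & [F false]]] | [T [F ( [E [T [F false]]] )]]]

E
E | T
T | T
T & F | T
T & F & F | T
F & F & F | T
s & F & F | T
s & false & F | T
s & false & false | T
s & false & false | F
s & false & false | ( E )
s & false & false | ( T )
s & false & false | ( F )
s & false & false | ( false )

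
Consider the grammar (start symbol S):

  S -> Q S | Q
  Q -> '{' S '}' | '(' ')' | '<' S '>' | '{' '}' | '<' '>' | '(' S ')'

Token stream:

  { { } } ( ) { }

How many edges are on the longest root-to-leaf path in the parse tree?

4

[S [Q { [S [Q { }]] }] [S [Q ( )] [S [Q { }]]]]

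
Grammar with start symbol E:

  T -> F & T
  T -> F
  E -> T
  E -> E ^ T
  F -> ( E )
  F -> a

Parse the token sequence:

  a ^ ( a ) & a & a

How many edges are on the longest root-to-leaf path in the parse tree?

6

[E [E [T [F a]]] ^ [T [F ( [E [T [F a]]] )] & [T [F a] & [T [F a]]]]]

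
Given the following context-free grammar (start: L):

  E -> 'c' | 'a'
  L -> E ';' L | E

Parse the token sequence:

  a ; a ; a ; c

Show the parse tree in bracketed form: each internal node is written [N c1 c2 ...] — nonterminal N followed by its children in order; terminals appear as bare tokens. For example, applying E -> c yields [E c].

[L [E a] ; [L [E a] ; [L [E a] ; [L [E c]]]]]

L
E ; L
a ; L
a ; E ; L
a ; a ; L
a ; a ; E ; L
a ; a ; a ; L
a ; a ; a ; E
a ; a ; a ; c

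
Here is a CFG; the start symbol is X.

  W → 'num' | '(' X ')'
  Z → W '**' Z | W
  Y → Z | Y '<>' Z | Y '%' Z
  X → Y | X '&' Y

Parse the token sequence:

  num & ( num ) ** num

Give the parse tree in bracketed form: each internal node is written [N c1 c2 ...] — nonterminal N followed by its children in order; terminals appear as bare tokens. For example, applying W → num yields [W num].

[X [X [Y [Z [W num]]]] & [Y [Z [W ( [X [Y [Z [W num]]]] )] ** [Z [W num]]]]]

X
X & Y
Y & Y
Z & Y
W & Y
num & Y
num & Z
num & W ** Z
num & ( X ) ** Z
num & ( Y ) ** Z
num & ( Z ) ** Z
num & ( W ) ** Z
num & ( num ) ** Z
num & ( num ) ** W
num & ( num ) ** num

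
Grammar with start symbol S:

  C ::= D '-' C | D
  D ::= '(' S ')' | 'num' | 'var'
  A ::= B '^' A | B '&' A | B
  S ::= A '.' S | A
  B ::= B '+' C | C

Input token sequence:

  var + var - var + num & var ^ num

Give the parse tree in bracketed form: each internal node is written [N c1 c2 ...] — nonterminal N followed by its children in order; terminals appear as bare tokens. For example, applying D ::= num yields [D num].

[S [A [B [B [B [C [D var]]] + [C [D var] - [C [D var]]]] + [C [D num]]] & [A [B [C [D var]]] ^ [A [B [C [D num]]]]]]]

S
A
B & A
B + C & A
B + C + C & A
C + C + C & A
D + C + C & A
var + C + C & A
var + D - C + C & A
var + var - C + C & A
var + var - D + C & A
var + var - var + C & A
var + var - var + D & A
var + var - var + num & A
var + var - var + num & B ^ A
var + var - var + num & C ^ A
var + var - var + num & D ^ A
var + var - var + num & var ^ A
var + var - var + num & var ^ B
var + var - var + num & var ^ C
var + var - var + num & var ^ D
var + var - var + num & var ^ num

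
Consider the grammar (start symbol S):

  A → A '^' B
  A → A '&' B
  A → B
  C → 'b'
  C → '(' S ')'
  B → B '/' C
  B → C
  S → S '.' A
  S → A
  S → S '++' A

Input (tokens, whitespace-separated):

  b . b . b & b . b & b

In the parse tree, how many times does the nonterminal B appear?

[S [S [S [S [A [B [C b]]]] . [A [B [C b]]]] . [A [A [B [C b]]] & [B [C b]]]] . [A [A [B [C b]]] & [B [C b]]]]

6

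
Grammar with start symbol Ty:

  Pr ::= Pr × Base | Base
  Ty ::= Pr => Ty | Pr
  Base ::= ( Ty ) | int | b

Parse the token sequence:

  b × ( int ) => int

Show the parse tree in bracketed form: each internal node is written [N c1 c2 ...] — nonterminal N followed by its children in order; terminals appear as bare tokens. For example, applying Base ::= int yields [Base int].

Ty
Pr => Ty
Pr × Base => Ty
Base × Base => Ty
b × Base => Ty
b × ( Ty ) => Ty
b × ( Pr ) => Ty
b × ( Base ) => Ty
b × ( int ) => Ty
b × ( int ) => Pr
b × ( int ) => Base
b × ( int ) => int

[Ty [Pr [Pr [Base b]] × [Base ( [Ty [Pr [Base int]]] )]] => [Ty [Pr [Base int]]]]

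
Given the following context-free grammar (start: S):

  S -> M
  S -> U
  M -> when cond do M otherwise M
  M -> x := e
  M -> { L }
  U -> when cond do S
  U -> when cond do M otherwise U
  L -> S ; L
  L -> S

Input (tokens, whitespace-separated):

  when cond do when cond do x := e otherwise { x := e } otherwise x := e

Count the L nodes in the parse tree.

[S [M when cond do [M when cond do [M x := e] otherwise [M { [L [S [M x := e]]] }]] otherwise [M x := e]]]

1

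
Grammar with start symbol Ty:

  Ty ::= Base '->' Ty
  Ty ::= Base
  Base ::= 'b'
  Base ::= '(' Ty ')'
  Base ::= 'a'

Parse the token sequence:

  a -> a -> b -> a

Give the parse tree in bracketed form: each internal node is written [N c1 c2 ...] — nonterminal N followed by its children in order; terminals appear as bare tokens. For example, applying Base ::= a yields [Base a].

Ty
Base -> Ty
a -> Ty
a -> Base -> Ty
a -> a -> Ty
a -> a -> Base -> Ty
a -> a -> b -> Ty
a -> a -> b -> Base
a -> a -> b -> a

[Ty [Base a] -> [Ty [Base a] -> [Ty [Base b] -> [Ty [Base a]]]]]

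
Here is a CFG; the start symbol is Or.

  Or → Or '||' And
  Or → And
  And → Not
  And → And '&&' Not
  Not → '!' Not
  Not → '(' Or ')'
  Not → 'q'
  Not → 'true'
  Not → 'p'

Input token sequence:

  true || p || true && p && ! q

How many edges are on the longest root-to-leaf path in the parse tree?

[Or [Or [Or [And [Not true]]] || [And [Not p]]] || [And [And [And [Not true]] && [Not p]] && [Not ! [Not q]]]]

5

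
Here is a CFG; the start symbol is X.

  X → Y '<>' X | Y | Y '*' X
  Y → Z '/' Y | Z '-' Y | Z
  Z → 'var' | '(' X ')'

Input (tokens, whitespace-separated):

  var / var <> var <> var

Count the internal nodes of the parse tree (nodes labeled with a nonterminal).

[X [Y [Z var] / [Y [Z var]]] <> [X [Y [Z var]] <> [X [Y [Z var]]]]]

11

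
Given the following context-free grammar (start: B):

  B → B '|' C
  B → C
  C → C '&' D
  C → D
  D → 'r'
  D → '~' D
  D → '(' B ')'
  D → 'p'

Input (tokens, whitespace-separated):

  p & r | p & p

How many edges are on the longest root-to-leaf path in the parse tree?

[B [B [C [C [D p]] & [D r]]] | [C [C [D p]] & [D p]]]

5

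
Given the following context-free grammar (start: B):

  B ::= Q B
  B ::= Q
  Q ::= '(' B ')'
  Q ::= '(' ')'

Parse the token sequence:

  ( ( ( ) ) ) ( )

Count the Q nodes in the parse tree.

4

[B [Q ( [B [Q ( [B [Q ( )]] )]] )] [B [Q ( )]]]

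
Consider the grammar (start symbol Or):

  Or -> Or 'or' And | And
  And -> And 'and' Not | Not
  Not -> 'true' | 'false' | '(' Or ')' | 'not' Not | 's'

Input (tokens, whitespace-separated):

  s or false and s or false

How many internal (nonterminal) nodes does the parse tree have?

[Or [Or [Or [And [Not s]]] or [And [And [Not false]] and [Not s]]] or [And [Not false]]]

11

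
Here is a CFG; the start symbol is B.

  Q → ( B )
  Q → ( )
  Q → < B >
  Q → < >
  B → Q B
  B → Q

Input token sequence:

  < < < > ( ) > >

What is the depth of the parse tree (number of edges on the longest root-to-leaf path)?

[B [Q < [B [Q < [B [Q < >] [B [Q ( )]]] >]] >]]

7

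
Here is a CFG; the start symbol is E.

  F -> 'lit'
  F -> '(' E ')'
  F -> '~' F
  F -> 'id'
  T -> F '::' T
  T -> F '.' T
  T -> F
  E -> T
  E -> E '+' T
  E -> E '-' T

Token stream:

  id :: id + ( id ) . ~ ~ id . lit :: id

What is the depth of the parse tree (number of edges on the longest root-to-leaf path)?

6

[E [E [T [F id] :: [T [F id]]]] + [T [F ( [E [T [F id]]] )] . [T [F ~ [F ~ [F id]]] . [T [F lit] :: [T [F id]]]]]]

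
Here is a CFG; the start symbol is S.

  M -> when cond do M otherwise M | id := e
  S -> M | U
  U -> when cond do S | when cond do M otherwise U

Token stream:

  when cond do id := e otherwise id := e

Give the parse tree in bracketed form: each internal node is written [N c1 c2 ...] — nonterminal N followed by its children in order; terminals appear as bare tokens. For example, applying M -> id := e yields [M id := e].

[S [M when cond do [M id := e] otherwise [M id := e]]]

S
M
when cond do M otherwise M
when cond do id := e otherwise M
when cond do id := e otherwise id := e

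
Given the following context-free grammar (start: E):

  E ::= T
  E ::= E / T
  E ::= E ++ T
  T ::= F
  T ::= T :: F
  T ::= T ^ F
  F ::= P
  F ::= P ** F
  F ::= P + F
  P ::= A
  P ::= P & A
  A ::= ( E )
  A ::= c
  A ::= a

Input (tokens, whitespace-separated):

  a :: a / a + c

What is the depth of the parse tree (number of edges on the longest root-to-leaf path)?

7

[E [E [T [T [F [P [A a]]]] :: [F [P [A a]]]]] / [T [F [P [A a]] + [F [P [A c]]]]]]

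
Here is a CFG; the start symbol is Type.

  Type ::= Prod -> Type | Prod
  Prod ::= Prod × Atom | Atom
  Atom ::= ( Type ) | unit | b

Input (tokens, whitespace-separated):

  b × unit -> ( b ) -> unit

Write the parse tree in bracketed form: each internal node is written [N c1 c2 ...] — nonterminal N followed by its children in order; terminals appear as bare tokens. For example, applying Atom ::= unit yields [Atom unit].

Type
Prod -> Type
Prod × Atom -> Type
Atom × Atom -> Type
b × Atom -> Type
b × unit -> Type
b × unit -> Prod -> Type
b × unit -> Atom -> Type
b × unit -> ( Type ) -> Type
b × unit -> ( Prod ) -> Type
b × unit -> ( Atom ) -> Type
b × unit -> ( b ) -> Type
b × unit -> ( b ) -> Prod
b × unit -> ( b ) -> Atom
b × unit -> ( b ) -> unit

[Type [Prod [Prod [Atom b]] × [Atom unit]] -> [Type [Prod [Atom ( [Type [Prod [Atom b]]] )]] -> [Type [Prod [Atom unit]]]]]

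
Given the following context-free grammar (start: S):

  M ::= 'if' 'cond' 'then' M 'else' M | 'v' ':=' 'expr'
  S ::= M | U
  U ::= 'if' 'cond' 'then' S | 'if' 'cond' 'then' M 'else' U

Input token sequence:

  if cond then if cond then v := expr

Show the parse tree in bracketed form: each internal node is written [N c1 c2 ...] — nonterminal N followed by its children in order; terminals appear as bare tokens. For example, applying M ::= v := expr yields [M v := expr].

S
U
if cond then S
if cond then U
if cond then if cond then S
if cond then if cond then M
if cond then if cond then v := expr

[S [U if cond then [S [U if cond then [S [M v := expr]]]]]]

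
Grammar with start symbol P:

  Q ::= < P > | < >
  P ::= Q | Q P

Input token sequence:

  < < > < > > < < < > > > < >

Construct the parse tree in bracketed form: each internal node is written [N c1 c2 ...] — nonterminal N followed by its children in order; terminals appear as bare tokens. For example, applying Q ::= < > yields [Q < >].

[P [Q < [P [Q < >] [P [Q < >]]] >] [P [Q < [P [Q < [P [Q < >]] >]] >] [P [Q < >]]]]

P
Q P
< P > P
< Q P > P
< < > P > P
< < > Q > P
< < > < > > P
< < > < > > Q P
< < > < > > < P > P
< < > < > > < Q > P
< < > < > > < < P > > P
< < > < > > < < Q > > P
< < > < > > < < < > > > P
< < > < > > < < < > > > Q
< < > < > > < < < > > > < >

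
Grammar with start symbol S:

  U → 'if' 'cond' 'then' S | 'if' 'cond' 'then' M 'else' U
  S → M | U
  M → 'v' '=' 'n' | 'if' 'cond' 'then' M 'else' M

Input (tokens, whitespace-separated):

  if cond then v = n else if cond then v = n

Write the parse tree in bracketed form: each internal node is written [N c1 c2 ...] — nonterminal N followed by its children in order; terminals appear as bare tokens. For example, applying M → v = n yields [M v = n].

S
U
if cond then M else U
if cond then v = n else U
if cond then v = n else if cond then S
if cond then v = n else if cond then M
if cond then v = n else if cond then v = n

[S [U if cond then [M v = n] else [U if cond then [S [M v = n]]]]]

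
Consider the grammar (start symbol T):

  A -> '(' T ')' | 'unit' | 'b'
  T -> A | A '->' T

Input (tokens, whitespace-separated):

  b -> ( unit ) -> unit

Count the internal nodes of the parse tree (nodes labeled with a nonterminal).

8

[T [A b] -> [T [A ( [T [A unit]] )] -> [T [A unit]]]]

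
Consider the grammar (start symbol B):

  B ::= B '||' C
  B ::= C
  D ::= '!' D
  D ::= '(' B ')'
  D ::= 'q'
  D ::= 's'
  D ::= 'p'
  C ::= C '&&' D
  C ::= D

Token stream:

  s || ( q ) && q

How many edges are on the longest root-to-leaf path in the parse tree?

[B [B [C [D s]]] || [C [C [D ( [B [C [D q]]] )]] && [D q]]]

7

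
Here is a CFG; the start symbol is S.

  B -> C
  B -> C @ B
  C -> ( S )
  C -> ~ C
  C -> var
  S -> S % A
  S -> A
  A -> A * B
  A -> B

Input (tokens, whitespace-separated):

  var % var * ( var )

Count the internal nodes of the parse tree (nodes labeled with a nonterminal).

15

[S [S [A [B [C var]]]] % [A [A [B [C var]]] * [B [C ( [S [A [B [C var]]]] )]]]]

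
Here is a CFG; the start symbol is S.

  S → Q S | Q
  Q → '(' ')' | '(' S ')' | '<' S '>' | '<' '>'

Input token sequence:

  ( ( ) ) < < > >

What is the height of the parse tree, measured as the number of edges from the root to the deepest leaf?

[S [Q ( [S [Q ( )]] )] [S [Q < [S [Q < >]] >]]]

5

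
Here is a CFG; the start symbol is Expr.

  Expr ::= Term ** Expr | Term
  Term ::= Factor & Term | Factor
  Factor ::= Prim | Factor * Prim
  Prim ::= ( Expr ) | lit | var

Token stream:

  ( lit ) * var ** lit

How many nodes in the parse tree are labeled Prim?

4

[Expr [Term [Factor [Factor [Prim ( [Expr [Term [Factor [Prim lit]]]] )]] * [Prim var]]] ** [Expr [Term [Factor [Prim lit]]]]]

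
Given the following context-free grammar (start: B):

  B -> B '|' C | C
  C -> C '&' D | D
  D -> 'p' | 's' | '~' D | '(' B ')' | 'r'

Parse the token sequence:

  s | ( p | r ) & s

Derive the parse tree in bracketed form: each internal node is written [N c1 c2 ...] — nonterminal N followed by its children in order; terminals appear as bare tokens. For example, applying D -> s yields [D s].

B
B | C
C | C
D | C
s | C
s | C & D
s | D & D
s | ( B ) & D
s | ( B | C ) & D
s | ( C | C ) & D
s | ( D | C ) & D
s | ( p | C ) & D
s | ( p | D ) & D
s | ( p | r ) & D
s | ( p | r ) & s

[B [B [C [D s]]] | [C [C [D ( [B [B [C [D p]]] | [C [D r]]] )]] & [D s]]]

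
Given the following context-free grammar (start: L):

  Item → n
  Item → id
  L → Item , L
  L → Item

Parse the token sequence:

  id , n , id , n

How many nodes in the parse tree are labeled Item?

[L [Item id] , [L [Item n] , [L [Item id] , [L [Item n]]]]]

4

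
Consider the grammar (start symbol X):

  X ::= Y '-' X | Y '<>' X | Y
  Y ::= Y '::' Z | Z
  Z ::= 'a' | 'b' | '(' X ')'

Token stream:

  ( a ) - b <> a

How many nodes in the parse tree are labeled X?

4

[X [Y [Z ( [X [Y [Z a]]] )]] - [X [Y [Z b]] <> [X [Y [Z a]]]]]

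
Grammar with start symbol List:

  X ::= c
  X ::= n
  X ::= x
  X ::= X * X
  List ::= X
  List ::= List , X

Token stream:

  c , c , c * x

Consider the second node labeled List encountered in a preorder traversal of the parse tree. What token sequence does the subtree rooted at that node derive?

[List [List [List [X c]] , [X c]] , [X [X c] * [X x]]]

c , c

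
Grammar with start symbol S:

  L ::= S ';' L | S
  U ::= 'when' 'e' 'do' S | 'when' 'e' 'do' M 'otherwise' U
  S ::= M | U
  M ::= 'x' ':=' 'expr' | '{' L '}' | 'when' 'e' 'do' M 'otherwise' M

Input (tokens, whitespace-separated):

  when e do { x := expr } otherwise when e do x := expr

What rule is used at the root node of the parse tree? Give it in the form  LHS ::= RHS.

[S [U when e do [M { [L [S [M x := expr]]] }] otherwise [U when e do [S [M x := expr]]]]]

S ::= U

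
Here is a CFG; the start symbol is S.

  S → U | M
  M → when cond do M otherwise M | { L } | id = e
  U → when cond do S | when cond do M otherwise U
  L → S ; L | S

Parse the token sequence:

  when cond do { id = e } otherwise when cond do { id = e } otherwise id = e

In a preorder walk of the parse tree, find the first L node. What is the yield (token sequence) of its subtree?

id = e

[S [M when cond do [M { [L [S [M id = e]]] }] otherwise [M when cond do [M { [L [S [M id = e]]] }] otherwise [M id = e]]]]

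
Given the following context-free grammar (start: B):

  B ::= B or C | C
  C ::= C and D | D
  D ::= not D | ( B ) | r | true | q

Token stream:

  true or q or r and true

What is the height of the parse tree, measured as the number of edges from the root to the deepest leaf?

5

[B [B [B [C [D true]]] or [C [D q]]] or [C [C [D r]] and [D true]]]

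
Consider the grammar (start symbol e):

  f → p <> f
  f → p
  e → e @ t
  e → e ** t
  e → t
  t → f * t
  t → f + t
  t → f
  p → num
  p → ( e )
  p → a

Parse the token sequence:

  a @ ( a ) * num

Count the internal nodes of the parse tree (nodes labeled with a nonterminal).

15

[e [e [t [f [p a]]]] @ [t [f [p ( [e [t [f [p a]]]] )]] * [t [f [p num]]]]]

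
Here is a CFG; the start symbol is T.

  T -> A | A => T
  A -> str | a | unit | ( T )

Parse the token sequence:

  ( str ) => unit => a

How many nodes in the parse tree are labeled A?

4

[T [A ( [T [A str]] )] => [T [A unit] => [T [A a]]]]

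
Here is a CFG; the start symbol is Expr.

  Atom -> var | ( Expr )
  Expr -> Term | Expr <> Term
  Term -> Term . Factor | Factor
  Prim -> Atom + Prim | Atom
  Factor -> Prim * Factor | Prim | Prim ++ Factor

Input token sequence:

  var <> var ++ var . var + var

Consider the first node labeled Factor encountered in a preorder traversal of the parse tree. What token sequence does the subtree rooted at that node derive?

var

[Expr [Expr [Term [Factor [Prim [Atom var]]]]] <> [Term [Term [Factor [Prim [Atom var]] ++ [Factor [Prim [Atom var]]]]] . [Factor [Prim [Atom var] + [Prim [Atom var]]]]]]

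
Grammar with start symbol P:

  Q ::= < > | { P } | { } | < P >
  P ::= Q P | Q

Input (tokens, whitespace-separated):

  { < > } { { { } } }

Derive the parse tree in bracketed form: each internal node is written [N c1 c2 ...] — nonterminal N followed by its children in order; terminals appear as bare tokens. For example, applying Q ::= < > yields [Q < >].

P
Q P
{ P } P
{ Q } P
{ < > } P
{ < > } Q
{ < > } { P }
{ < > } { Q }
{ < > } { { P } }
{ < > } { { Q } }
{ < > } { { { } } }

[P [Q { [P [Q < >]] }] [P [Q { [P [Q { [P [Q { }]] }]] }]]]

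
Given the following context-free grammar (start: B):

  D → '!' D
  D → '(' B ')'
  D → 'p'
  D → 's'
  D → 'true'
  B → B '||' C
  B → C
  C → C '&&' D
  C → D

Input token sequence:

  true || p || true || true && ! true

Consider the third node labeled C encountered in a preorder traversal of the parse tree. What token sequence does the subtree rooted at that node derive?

true

[B [B [B [B [C [D true]]] || [C [D p]]] || [C [D true]]] || [C [C [D true]] && [D ! [D true]]]]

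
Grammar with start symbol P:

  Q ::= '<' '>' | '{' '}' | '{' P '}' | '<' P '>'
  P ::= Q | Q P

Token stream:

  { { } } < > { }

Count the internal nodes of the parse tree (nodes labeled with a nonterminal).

8

[P [Q { [P [Q { }]] }] [P [Q < >] [P [Q { }]]]]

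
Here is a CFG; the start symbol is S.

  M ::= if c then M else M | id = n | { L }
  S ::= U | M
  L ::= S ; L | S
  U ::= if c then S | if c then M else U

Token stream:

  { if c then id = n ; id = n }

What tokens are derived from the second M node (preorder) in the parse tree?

[S [M { [L [S [U if c then [S [M id = n]]]] ; [L [S [M id = n]]]] }]]

id = n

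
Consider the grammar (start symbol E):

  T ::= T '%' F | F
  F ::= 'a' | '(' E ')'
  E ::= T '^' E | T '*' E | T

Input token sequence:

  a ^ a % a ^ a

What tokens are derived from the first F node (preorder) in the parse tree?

[E [T [F a]] ^ [E [T [T [F a]] % [F a]] ^ [E [T [F a]]]]]

a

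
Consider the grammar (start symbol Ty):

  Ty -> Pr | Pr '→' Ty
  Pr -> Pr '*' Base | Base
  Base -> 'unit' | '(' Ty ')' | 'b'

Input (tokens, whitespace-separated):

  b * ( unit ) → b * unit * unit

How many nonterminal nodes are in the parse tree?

[Ty [Pr [Pr [Base b]] * [Base ( [Ty [Pr [Base unit]]] )]] → [Ty [Pr [Pr [Pr [Base b]] * [Base unit]] * [Base unit]]]]

15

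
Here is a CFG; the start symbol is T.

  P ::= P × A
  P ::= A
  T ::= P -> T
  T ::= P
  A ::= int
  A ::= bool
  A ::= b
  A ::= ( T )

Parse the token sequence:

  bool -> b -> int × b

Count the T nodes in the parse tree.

[T [P [A bool]] -> [T [P [A b]] -> [T [P [P [A int]] × [A b]]]]]

3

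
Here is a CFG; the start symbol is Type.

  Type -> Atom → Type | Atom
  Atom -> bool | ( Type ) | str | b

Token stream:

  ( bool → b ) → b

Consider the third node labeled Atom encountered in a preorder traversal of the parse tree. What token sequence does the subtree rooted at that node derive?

[Type [Atom ( [Type [Atom bool] → [Type [Atom b]]] )] → [Type [Atom b]]]

b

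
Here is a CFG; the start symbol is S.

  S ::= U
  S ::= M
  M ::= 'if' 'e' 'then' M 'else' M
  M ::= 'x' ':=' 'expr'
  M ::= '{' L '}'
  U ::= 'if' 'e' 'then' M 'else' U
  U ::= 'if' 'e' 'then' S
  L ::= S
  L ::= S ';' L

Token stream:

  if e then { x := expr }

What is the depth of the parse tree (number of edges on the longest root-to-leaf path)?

7

[S [U if e then [S [M { [L [S [M x := expr]]] }]]]]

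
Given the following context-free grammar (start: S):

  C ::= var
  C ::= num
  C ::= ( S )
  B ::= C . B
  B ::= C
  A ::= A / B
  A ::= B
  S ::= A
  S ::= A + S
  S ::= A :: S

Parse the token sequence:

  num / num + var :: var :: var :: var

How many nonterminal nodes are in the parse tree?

[S [A [A [B [C num]]] / [B [C num]]] + [S [A [B [C var]]] :: [S [A [B [C var]]] :: [S [A [B [C var]]] :: [S [A [B [C var]]]]]]]]

23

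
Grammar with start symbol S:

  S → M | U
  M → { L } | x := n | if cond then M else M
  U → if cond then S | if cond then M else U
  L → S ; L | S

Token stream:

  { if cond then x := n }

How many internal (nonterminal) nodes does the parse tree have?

[S [M { [L [S [U if cond then [S [M x := n]]]]] }]]

7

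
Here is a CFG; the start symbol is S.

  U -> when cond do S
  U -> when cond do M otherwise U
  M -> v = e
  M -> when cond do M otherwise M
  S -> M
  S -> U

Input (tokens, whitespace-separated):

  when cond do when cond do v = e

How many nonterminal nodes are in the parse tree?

6

[S [U when cond do [S [U when cond do [S [M v = e]]]]]]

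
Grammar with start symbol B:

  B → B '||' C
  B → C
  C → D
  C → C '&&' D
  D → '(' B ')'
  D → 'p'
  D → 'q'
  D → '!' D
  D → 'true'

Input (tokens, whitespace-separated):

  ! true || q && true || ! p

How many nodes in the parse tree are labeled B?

[B [B [B [C [D ! [D true]]]] || [C [C [D q]] && [D true]]] || [C [D ! [D p]]]]

3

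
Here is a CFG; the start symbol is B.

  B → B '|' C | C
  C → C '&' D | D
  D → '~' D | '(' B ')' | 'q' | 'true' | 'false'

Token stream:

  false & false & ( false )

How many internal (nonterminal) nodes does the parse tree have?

[B [C [C [C [D false]] & [D false]] & [D ( [B [C [D false]]] )]]]

10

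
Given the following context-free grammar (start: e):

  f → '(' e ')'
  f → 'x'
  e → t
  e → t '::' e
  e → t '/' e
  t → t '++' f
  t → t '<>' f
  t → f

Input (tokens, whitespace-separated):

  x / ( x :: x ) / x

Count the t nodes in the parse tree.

[e [t [f x]] / [e [t [f ( [e [t [f x]] :: [e [t [f x]]]] )]] / [e [t [f x]]]]]

5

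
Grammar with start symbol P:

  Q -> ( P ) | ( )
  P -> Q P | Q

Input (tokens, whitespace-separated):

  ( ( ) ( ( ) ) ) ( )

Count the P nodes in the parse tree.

[P [Q ( [P [Q ( )] [P [Q ( [P [Q ( )]] )]]] )] [P [Q ( )]]]

5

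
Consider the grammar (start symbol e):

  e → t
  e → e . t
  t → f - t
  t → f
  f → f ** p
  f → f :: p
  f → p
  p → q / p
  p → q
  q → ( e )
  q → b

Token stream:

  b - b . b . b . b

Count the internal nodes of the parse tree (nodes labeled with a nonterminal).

[e [e [e [e [t [f [p [q b]]] - [t [f [p [q b]]]]]] . [t [f [p [q b]]]]] . [t [f [p [q b]]]]] . [t [f [p [q b]]]]]

24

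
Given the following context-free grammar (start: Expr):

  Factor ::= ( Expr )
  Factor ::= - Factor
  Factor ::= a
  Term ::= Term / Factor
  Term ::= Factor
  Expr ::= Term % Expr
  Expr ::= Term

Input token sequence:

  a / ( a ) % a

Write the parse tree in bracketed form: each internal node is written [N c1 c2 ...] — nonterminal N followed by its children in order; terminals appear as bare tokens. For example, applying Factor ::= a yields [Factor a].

Expr
Term % Expr
Term / Factor % Expr
Factor / Factor % Expr
a / Factor % Expr
a / ( Expr ) % Expr
a / ( Term ) % Expr
a / ( Factor ) % Expr
a / ( a ) % Expr
a / ( a ) % Term
a / ( a ) % Factor
a / ( a ) % a

[Expr [Term [Term [Factor a]] / [Factor ( [Expr [Term [Factor a]]] )]] % [Expr [Term [Factor a]]]]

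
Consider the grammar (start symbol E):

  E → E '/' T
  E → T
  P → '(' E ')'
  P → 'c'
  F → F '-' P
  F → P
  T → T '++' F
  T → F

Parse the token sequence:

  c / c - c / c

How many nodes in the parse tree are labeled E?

3

[E [E [E [T [F [P c]]]] / [T [F [F [P c]] - [P c]]]] / [T [F [P c]]]]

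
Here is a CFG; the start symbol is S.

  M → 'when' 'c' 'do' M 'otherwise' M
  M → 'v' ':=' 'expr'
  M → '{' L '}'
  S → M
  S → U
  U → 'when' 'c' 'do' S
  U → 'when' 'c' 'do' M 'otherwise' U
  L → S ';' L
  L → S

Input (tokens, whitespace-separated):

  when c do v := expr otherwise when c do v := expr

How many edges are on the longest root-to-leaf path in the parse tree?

[S [U when c do [M v := expr] otherwise [U when c do [S [M v := expr]]]]]

5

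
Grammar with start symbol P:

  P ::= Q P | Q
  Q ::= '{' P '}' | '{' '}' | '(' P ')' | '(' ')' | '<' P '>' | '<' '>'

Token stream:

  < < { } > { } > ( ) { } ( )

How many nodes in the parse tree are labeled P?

[P [Q < [P [Q < [P [Q { }]] >] [P [Q { }]]] >] [P [Q ( )] [P [Q { }] [P [Q ( )]]]]]

7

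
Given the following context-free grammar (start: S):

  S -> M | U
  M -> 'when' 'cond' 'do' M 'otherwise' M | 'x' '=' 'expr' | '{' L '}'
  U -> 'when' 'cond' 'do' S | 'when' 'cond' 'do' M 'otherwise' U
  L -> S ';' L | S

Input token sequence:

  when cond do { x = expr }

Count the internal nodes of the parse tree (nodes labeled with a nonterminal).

7

[S [U when cond do [S [M { [L [S [M x = expr]]] }]]]]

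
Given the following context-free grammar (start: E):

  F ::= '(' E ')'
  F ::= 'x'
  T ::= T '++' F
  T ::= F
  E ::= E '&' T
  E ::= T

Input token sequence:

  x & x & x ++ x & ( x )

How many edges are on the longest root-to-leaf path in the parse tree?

[E [E [E [E [T [F x]]] & [T [F x]]] & [T [T [F x]] ++ [F x]]] & [T [F ( [E [T [F x]]] )]]]

6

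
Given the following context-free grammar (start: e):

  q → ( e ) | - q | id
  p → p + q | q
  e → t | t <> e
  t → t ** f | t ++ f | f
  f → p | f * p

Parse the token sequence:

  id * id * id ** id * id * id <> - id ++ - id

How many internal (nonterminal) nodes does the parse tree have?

32

[e [t [t [f [f [f [p [q id]]] * [p [q id]]] * [p [q id]]]] ** [f [f [f [p [q id]]] * [p [q id]]] * [p [q id]]]] <> [e [t [t [f [p [q - [q id]]]]] ++ [f [p [q - [q id]]]]]]]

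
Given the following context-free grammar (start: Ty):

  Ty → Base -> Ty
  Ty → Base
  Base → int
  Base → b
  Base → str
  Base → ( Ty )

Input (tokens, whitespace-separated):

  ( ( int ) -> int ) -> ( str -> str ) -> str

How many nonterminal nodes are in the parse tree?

16

[Ty [Base ( [Ty [Base ( [Ty [Base int]] )] -> [Ty [Base int]]] )] -> [Ty [Base ( [Ty [Base str] -> [Ty [Base str]]] )] -> [Ty [Base str]]]]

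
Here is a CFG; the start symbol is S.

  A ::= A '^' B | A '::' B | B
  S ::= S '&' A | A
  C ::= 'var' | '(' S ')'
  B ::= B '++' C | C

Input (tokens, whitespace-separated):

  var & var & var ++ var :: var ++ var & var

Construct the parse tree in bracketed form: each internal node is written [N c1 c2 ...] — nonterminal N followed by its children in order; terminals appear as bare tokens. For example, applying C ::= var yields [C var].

[S [S [S [S [A [B [C var]]]] & [A [B [C var]]]] & [A [A [B [B [C var]] ++ [C var]]] :: [B [B [C var]] ++ [C var]]]] & [A [B [C var]]]]

S
S & A
S & A & A
S & A & A & A
A & A & A & A
B & A & A & A
C & A & A & A
var & A & A & A
var & B & A & A
var & C & A & A
var & var & A & A
var & var & A :: B & A
var & var & B :: B & A
var & var & B ++ C :: B & A
var & var & C ++ C :: B & A
var & var & var ++ C :: B & A
var & var & var ++ var :: B & A
var & var & var ++ var :: B ++ C & A
var & var & var ++ var :: C ++ C & A
var & var & var ++ var :: var ++ C & A
var & var & var ++ var :: var ++ var & A
var & var & var ++ var :: var ++ var & B
var & var & var ++ var :: var ++ var & C
var & var & var ++ var :: var ++ var & var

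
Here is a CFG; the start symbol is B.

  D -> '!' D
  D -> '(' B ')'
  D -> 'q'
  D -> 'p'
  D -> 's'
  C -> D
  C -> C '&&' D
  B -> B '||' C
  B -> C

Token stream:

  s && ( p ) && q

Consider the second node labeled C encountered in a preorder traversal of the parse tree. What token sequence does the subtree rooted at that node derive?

s && ( p )

[B [C [C [C [D s]] && [D ( [B [C [D p]]] )]] && [D q]]]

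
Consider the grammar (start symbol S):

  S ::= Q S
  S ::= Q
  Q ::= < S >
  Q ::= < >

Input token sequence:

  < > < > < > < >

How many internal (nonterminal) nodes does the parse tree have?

[S [Q < >] [S [Q < >] [S [Q < >] [S [Q < >]]]]]

8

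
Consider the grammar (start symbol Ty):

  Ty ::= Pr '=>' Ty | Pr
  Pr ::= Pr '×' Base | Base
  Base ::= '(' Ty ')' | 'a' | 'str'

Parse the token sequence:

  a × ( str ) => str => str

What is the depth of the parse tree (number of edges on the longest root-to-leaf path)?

[Ty [Pr [Pr [Base a]] × [Base ( [Ty [Pr [Base str]]] )]] => [Ty [Pr [Base str]] => [Ty [Pr [Base str]]]]]

6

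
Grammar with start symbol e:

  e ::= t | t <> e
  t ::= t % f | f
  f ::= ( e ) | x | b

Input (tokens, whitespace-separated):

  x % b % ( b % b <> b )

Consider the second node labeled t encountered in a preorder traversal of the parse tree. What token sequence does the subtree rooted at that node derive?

x % b

[e [t [t [t [f x]] % [f b]] % [f ( [e [t [t [f b]] % [f b]] <> [e [t [f b]]]] )]]]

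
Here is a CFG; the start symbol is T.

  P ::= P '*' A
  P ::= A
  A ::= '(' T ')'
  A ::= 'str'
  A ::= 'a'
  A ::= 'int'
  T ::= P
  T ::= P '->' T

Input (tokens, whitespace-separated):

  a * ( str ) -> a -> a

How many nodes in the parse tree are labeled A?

5

[T [P [P [A a]] * [A ( [T [P [A str]]] )]] -> [T [P [A a]] -> [T [P [A a]]]]]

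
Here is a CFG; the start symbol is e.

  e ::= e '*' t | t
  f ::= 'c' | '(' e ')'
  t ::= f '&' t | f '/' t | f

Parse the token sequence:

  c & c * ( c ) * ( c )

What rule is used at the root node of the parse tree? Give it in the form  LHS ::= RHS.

[e [e [e [t [f c] & [t [f c]]]] * [t [f ( [e [t [f c]]] )]]] * [t [f ( [e [t [f c]]] )]]]

e ::= e '*' t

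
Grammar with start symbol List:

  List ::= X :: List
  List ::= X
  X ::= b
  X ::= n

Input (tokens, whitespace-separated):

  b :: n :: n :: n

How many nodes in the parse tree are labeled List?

4

[List [X b] :: [List [X n] :: [List [X n] :: [List [X n]]]]]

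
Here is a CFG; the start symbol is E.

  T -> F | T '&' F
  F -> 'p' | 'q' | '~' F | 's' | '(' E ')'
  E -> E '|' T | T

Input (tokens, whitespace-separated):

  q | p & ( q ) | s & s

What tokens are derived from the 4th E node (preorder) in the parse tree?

[E [E [E [T [F q]]] | [T [T [F p]] & [F ( [E [T [F q]]] )]]] | [T [T [F s]] & [F s]]]

q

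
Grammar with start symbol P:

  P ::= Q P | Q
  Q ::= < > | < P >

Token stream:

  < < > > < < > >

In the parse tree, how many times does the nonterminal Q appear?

4

[P [Q < [P [Q < >]] >] [P [Q < [P [Q < >]] >]]]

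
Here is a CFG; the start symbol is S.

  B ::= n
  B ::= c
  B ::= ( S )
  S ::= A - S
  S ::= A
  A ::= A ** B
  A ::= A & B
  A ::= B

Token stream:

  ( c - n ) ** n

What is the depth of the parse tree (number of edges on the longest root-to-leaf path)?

8

[S [A [A [B ( [S [A [B c]] - [S [A [B n]]]] )]] ** [B n]]]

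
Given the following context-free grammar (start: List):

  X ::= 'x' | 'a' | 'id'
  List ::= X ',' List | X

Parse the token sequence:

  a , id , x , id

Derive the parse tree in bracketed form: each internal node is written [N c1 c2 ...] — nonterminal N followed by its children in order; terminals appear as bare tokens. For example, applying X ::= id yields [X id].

[List [X a] , [List [X id] , [List [X x] , [List [X id]]]]]

List
X , List
a , List
a , X , List
a , id , List
a , id , X , List
a , id , x , List
a , id , x , X
a , id , x , id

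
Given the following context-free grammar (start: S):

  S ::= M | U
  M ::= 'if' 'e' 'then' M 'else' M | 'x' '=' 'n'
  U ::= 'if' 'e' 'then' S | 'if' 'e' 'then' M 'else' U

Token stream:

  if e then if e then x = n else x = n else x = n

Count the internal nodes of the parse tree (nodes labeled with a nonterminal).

6

[S [M if e then [M if e then [M x = n] else [M x = n]] else [M x = n]]]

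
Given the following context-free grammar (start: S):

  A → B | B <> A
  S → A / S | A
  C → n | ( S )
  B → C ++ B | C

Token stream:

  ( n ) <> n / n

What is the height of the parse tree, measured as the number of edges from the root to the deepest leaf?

8

[S [A [B [C ( [S [A [B [C n]]]] )]] <> [A [B [C n]]]] / [S [A [B [C n]]]]]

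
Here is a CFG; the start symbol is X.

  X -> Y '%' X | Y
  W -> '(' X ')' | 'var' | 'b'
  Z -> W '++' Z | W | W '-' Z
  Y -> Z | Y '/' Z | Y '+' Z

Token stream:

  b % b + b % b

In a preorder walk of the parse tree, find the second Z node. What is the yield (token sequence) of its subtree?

[X [Y [Z [W b]]] % [X [Y [Y [Z [W b]]] + [Z [W b]]] % [X [Y [Z [W b]]]]]]

b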